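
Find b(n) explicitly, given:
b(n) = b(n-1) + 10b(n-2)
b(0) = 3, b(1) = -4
Characteristic equation: x² - x - 10 = 0.
Discriminant Δ = (1)² + 4·(10) = 41.
Roots r₁,₂ = (1 ± √41)/2, so r₁ = \frac{1}{2} + \frac{\sqrt{41}}{2}, r₂ = \frac{1}{2} - \frac{\sqrt{41}}{2}.
General solution: b(n) = A·r₁^n + B·r₂^n.
From the initial conditions, A + B = 3 and r₁A + r₂B = -4.
Since r₁ - r₂ = √41: A = (-4 - (3)r₂)/√41 = \frac{3}{2} - \frac{11 \sqrt{41}}{82}, and B = 3 - A = \frac{11 \sqrt{41}}{82} + \frac{3}{2}.
So b(n) = \left(\frac{3}{2} - \frac{11 \sqrt{41}}{82}\right)\left(\frac{1}{2} + \frac{\sqrt{41}}{2}\right)^n + \left(\frac{11 \sqrt{41}}{82} + \frac{3}{2}\right)\left(\frac{1}{2} - \frac{\sqrt{41}}{2}\right)^n.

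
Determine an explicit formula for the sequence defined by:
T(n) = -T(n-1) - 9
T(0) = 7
First-order linear non-homogeneous.
Homogeneous solution: T_h(n) = A·(-1)^n.
Try constant particular solution T_p = K: K = -K - 9 ⇒ K = - \frac{9}{2}.
General: T(n) = A·(-1)^n - \frac{9}{2}.
Apply T(0) = 7: A - \frac{9}{2} = 7 ⇒ A = \frac{23}{2}.
So T(n) = \frac{23 \left(-1\right)^{n}}{2} - \frac{9}{2}.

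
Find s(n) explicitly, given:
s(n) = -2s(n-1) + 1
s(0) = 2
First-order linear non-homogeneous.
Homogeneous solution: s_h(n) = A·(-2)^n.
Try constant particular solution s_p = K: K = -2K + 1 ⇒ K = \frac{1}{3}.
General: s(n) = A·(-2)^n + \frac{1}{3}.
Apply s(0) = 2: A + \frac{1}{3} = 2 ⇒ A = \frac{5}{3}.
So s(n) = \frac{5 \left(-2\right)^{n}}{3} + \frac{1}{3}.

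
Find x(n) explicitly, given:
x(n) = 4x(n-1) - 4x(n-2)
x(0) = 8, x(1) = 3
Characteristic equation: x² - 4x + 4 = 0, which is (x - (2))².
Repeated root r = 2.
General solution: x(n) = (A + Bn)·(2)^n.
From x(0) = 8: A = 8.
From x(1) = 3: (A + B)·(2) = 3 ⇒ B = - \frac{13}{2}.
So x(n) = \left(8 - \frac{13 n}{2}\right) \cdot (2)^n.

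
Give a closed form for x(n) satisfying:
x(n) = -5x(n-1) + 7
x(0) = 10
First-order linear non-homogeneous.
Homogeneous solution: x_h(n) = A·(-5)^n.
Try constant particular solution x_p = K: K = -5K + 7 ⇒ K = \frac{7}{6}.
General: x(n) = A·(-5)^n + \frac{7}{6}.
Apply x(0) = 10: A + \frac{7}{6} = 10 ⇒ A = \frac{53}{6}.
So x(n) = \frac{53 \left(-5\right)^{n}}{6} + \frac{7}{6}.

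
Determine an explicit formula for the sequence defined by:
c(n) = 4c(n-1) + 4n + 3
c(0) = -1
First-order linear with linear forcing.
Homogeneous solution: c_h(n) = A·(4)^n.
Try particular c_p(n) = pn + q. Substituting:
  pn + q = 4(p(n-1) + q) + 4n + 3.
Matching the n-coefficient: p = 4p + 4 ⇒ p = - \frac{4}{3}.
Matching constants: q = -4p + 4q + 3 ⇒ q = - \frac{25}{9}.
General: c(n) = A·(4)^n - \frac{4 n}{3} - \frac{25}{9}.
Apply c(0) = -1: A - \frac{25}{9} = -1 ⇒ A = \frac{16}{9}.
So c(n) = \frac{16 \cdot 4^{n}}{9} - \frac{4 n}{3} - \frac{25}{9}.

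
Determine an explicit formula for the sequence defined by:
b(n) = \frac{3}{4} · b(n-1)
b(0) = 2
Pure geometric recurrence with ratio \frac{3}{4}.
By induction b(n) = b(0) · (\frac{3}{4})^n = 2 \left(\frac{3}{4}\right)^{n}.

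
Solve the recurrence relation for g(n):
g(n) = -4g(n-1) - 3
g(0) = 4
First-order linear non-homogeneous.
Homogeneous solution: g_h(n) = A·(-4)^n.
Try constant particular solution g_p = K: K = -4K - 3 ⇒ K = - \frac{3}{5}.
General: g(n) = A·(-4)^n - \frac{3}{5}.
Apply g(0) = 4: A - \frac{3}{5} = 4 ⇒ A = \frac{23}{5}.
So g(n) = \frac{23 \left(-4\right)^{n}}{5} - \frac{3}{5}.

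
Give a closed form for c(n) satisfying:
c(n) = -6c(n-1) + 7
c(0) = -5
First-order linear non-homogeneous.
Homogeneous solution: c_h(n) = A·(-6)^n.
Try constant particular solution c_p = K: K = -6K + 7 ⇒ K = 1.
General: c(n) = A·(-6)^n + 1.
Apply c(0) = -5: A + 1 = -5 ⇒ A = -6.
So c(n) = 1 - 6 \left(-6\right)^{n}.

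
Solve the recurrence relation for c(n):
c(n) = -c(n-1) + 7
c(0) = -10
First-order linear non-homogeneous.
Homogeneous solution: c_h(n) = A·(-1)^n.
Try constant particular solution c_p = K: K = -K + 7 ⇒ K = \frac{7}{2}.
General: c(n) = A·(-1)^n + \frac{7}{2}.
Apply c(0) = -10: A + \frac{7}{2} = -10 ⇒ A = - \frac{27}{2}.
So c(n) = \frac{7}{2} - \frac{27 \left(-1\right)^{n}}{2}.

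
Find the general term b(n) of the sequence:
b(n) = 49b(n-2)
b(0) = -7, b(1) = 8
Characteristic equation: x² - 49 = 0, which factors as (x - (7))(x - (-7)) = 0.
Roots r₁ = 7, r₂ = -7 (distinct).
General solution: b(n) = A·(7)^n + B·(-7)^n.
From b(0) = -7: A + B = -7.
From b(1) = 8: 7A - 7B = 8.
Solving: A = - \frac{41}{14}, B = - \frac{57}{14}.
So b(n) = - \frac{57 \left(-7\right)^{n}}{14} - \frac{41 \cdot 7^{n}}{14}.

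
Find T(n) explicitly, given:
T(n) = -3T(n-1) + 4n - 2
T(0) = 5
First-order linear with linear forcing.
Homogeneous solution: T_h(n) = A·(-3)^n.
Try particular T_p(n) = pn + q. Substituting:
  pn + q = -3(p(n-1) + q) + 4n - 2.
Matching the n-coefficient: p = -3p + 4 ⇒ p = 1.
Matching constants: q = 3p - 3q - 2 ⇒ q = \frac{1}{4}.
General: T(n) = A·(-3)^n + n + \frac{1}{4}.
Apply T(0) = 5: A + \frac{1}{4} = 5 ⇒ A = \frac{19}{4}.
So T(n) = \frac{19 \left(-3\right)^{n}}{4} + n + \frac{1}{4}.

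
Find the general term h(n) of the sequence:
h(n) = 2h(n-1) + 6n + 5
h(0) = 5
First-order linear with linear forcing.
Homogeneous solution: h_h(n) = A·(2)^n.
Try particular h_p(n) = pn + q. Substituting:
  pn + q = 2(p(n-1) + q) + 6n + 5.
Matching the n-coefficient: p = 2p + 6 ⇒ p = -6.
Matching constants: q = -2p + 2q + 5 ⇒ q = -17.
General: h(n) = A·(2)^n - 6 n - 17.
Apply h(0) = 5: A - 17 = 5 ⇒ A = 22.
So h(n) = 22 \cdot 2^{n} - 6 n - 17.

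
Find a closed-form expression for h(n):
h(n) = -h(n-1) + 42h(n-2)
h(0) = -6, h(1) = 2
Characteristic equation: x² + x - 42 = 0, which factors as (x - (6))(x - (-7)) = 0.
Roots r₁ = 6, r₂ = -7 (distinct).
General solution: h(n) = A·(6)^n + B·(-7)^n.
From h(0) = -6: A + B = -6.
From h(1) = 2: 6A - 7B = 2.
Solving: A = - \frac{40}{13}, B = - \frac{38}{13}.
So h(n) = - \frac{38 \left(-7\right)^{n}}{13} - \frac{40 \cdot 6^{n}}{13}.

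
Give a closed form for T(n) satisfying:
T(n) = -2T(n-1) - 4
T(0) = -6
First-order linear non-homogeneous.
Homogeneous solution: T_h(n) = A·(-2)^n.
Try constant particular solution T_p = K: K = -2K - 4 ⇒ K = - \frac{4}{3}.
General: T(n) = A·(-2)^n - \frac{4}{3}.
Apply T(0) = -6: A - \frac{4}{3} = -6 ⇒ A = - \frac{14}{3}.
So T(n) = - \frac{14 \left(-2\right)^{n}}{3} - \frac{4}{3}.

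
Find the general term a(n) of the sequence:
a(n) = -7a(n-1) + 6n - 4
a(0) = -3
First-order linear with linear forcing.
Homogeneous solution: a_h(n) = A·(-7)^n.
Try particular a_p(n) = pn + q. Substituting:
  pn + q = -7(p(n-1) + q) + 6n - 4.
Matching the n-coefficient: p = -7p + 6 ⇒ p = \frac{3}{4}.
Matching constants: q = 7p - 7q - 4 ⇒ q = \frac{5}{32}.
General: a(n) = A·(-7)^n + \frac{3 n}{4} + \frac{5}{32}.
Apply a(0) = -3: A + \frac{5}{32} = -3 ⇒ A = - \frac{101}{32}.
So a(n) = - \frac{101 \left(-7\right)^{n}}{32} + \frac{3 n}{4} + \frac{5}{32}.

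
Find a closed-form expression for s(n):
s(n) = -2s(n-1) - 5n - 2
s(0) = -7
First-order linear with linear forcing.
Homogeneous solution: s_h(n) = A·(-2)^n.
Try particular s_p(n) = pn + q. Substituting:
  pn + q = -2(p(n-1) + q) - 5n - 2.
Matching the n-coefficient: p = -2p - 5 ⇒ p = - \frac{5}{3}.
Matching constants: q = 2p - 2q - 2 ⇒ q = - \frac{16}{9}.
General: s(n) = A·(-2)^n - \frac{5 n}{3} - \frac{16}{9}.
Apply s(0) = -7: A - \frac{16}{9} = -7 ⇒ A = - \frac{47}{9}.
So s(n) = - \frac{47 \left(-2\right)^{n}}{9} - \frac{5 n}{3} - \frac{16}{9}.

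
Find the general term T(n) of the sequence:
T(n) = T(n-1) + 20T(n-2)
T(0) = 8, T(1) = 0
Characteristic equation: x² - x - 20 = 0, which factors as (x - (5))(x - (-4)) = 0.
Roots r₁ = 5, r₂ = -4 (distinct).
General solution: T(n) = A·(5)^n + B·(-4)^n.
From T(0) = 8: A + B = 8.
From T(1) = 0: 5A - 4B = 0.
Solving: A = \frac{32}{9}, B = \frac{40}{9}.
So T(n) = \frac{40 \left(-4\right)^{n}}{9} + \frac{32 \cdot 5^{n}}{9}.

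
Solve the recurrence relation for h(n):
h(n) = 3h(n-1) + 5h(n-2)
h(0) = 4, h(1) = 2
Characteristic equation: x² - 3x - 5 = 0.
Discriminant Δ = (3)² + 4·(5) = 29.
Roots r₁,₂ = (3 ± √29)/2, so r₁ = \frac{3}{2} + \frac{\sqrt{29}}{2}, r₂ = \frac{3}{2} - \frac{\sqrt{29}}{2}.
General solution: h(n) = A·r₁^n + B·r₂^n.
From the initial conditions, A + B = 4 and r₁A + r₂B = 2.
Since r₁ - r₂ = √29: A = (2 - (4)r₂)/√29 = 2 - \frac{4 \sqrt{29}}{29}, and B = 4 - A = \frac{4 \sqrt{29}}{29} + 2.
So h(n) = \left(2 - \frac{4 \sqrt{29}}{29}\right)\left(\frac{3}{2} + \frac{\sqrt{29}}{2}\right)^n + \left(\frac{4 \sqrt{29}}{29} + 2\right)\left(\frac{3}{2} - \frac{\sqrt{29}}{2}\right)^n.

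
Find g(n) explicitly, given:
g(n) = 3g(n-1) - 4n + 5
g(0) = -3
First-order linear with linear forcing.
Homogeneous solution: g_h(n) = A·(3)^n.
Try particular g_p(n) = pn + q. Substituting:
  pn + q = 3(p(n-1) + q) - 4n + 5.
Matching the n-coefficient: p = 3p - 4 ⇒ p = 2.
Matching constants: q = -3p + 3q + 5 ⇒ q = \frac{1}{2}.
General: g(n) = A·(3)^n + 2 n + \frac{1}{2}.
Apply g(0) = -3: A + \frac{1}{2} = -3 ⇒ A = - \frac{7}{2}.
So g(n) = - \frac{7 \cdot 3^{n}}{2} + 2 n + \frac{1}{2}.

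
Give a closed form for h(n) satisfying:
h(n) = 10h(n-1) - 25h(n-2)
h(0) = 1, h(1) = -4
Characteristic equation: x² - 10x + 25 = 0, which is (x - (5))².
Repeated root r = 5.
General solution: h(n) = (A + Bn)·(5)^n.
From h(0) = 1: A = 1.
From h(1) = -4: (A + B)·(5) = -4 ⇒ B = - \frac{9}{5}.
So h(n) = \left(1 - \frac{9 n}{5}\right) \cdot (5)^n.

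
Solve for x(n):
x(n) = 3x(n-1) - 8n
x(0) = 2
First-order linear with linear forcing.
Homogeneous solution: x_h(n) = A·(3)^n.
Try particular x_p(n) = pn + q. Substituting:
  pn + q = 3(p(n-1) + q) - 8n.
Matching the n-coefficient: p = 3p - 8 ⇒ p = 4.
Matching constants: q = -3p + 3q ⇒ q = 6.
General: x(n) = A·(3)^n + 4 n + 6.
Apply x(0) = 2: A + 6 = 2 ⇒ A = -4.
So x(n) = - 4 \cdot 3^{n} + 4 n + 6.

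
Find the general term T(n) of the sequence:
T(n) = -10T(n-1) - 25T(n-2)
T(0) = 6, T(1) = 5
Characteristic equation: x² + 10x + 25 = 0, which is (x - (-5))².
Repeated root r = -5.
General solution: T(n) = (A + Bn)·(-5)^n.
From T(0) = 6: A = 6.
From T(1) = 5: (A + B)·(-5) = 5 ⇒ B = -7.
So T(n) = \left(6 - 7 n\right) \cdot (-5)^n.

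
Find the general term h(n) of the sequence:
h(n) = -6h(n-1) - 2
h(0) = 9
First-order linear non-homogeneous.
Homogeneous solution: h_h(n) = A·(-6)^n.
Try constant particular solution h_p = K: K = -6K - 2 ⇒ K = - \frac{2}{7}.
General: h(n) = A·(-6)^n - \frac{2}{7}.
Apply h(0) = 9: A - \frac{2}{7} = 9 ⇒ A = \frac{65}{7}.
So h(n) = \frac{65 \left(-6\right)^{n}}{7} - \frac{2}{7}.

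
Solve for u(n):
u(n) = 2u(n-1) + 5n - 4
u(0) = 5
First-order linear with linear forcing.
Homogeneous solution: u_h(n) = A·(2)^n.
Try particular u_p(n) = pn + q. Substituting:
  pn + q = 2(p(n-1) + q) + 5n - 4.
Matching the n-coefficient: p = 2p + 5 ⇒ p = -5.
Matching constants: q = -2p + 2q - 4 ⇒ q = -6.
General: u(n) = A·(2)^n - 5 n - 6.
Apply u(0) = 5: A - 6 = 5 ⇒ A = 11.
So u(n) = 11 \cdot 2^{n} - 5 n - 6.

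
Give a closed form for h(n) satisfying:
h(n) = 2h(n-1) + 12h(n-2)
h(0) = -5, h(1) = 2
Characteristic equation: x² - 2x - 12 = 0.
Discriminant Δ = (2)² + 4·(12) = 52.
Roots r₁,₂ = (2 ± √52)/2, so r₁ = 1 + \sqrt{13}, r₂ = 1 - \sqrt{13}.
General solution: h(n) = A·r₁^n + B·r₂^n.
From the initial conditions, A + B = -5 and r₁A + r₂B = 2.
Since r₁ - r₂ = √52: A = (2 - (-5)r₂)/√52 = - \frac{5}{2} + \frac{7 \sqrt{13}}{26}, and B = -5 - A = - \frac{5}{2} - \frac{7 \sqrt{13}}{26}.
So h(n) = \left(- \frac{5}{2} + \frac{7 \sqrt{13}}{26}\right)\left(1 + \sqrt{13}\right)^n + \left(- \frac{5}{2} - \frac{7 \sqrt{13}}{26}\right)\left(1 - \sqrt{13}\right)^n.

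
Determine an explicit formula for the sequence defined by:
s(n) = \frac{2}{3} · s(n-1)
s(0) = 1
Pure geometric recurrence with ratio \frac{2}{3}.
By induction s(n) = s(0) · (\frac{2}{3})^n = \left(\frac{2}{3}\right)^{n}.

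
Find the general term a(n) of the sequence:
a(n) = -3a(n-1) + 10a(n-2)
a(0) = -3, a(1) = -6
Characteristic equation: x² + 3x - 10 = 0, which factors as (x - (-5))(x - (2)) = 0.
Roots r₁ = -5, r₂ = 2 (distinct).
General solution: a(n) = A·(-5)^n + B·(2)^n.
From a(0) = -3: A + B = -3.
From a(1) = -6: -5A + 2B = -6.
Solving: A = 0, B = -3.
So a(n) = - 3 \cdot 2^{n}.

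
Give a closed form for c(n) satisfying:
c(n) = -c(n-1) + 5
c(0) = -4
First-order linear non-homogeneous.
Homogeneous solution: c_h(n) = A·(-1)^n.
Try constant particular solution c_p = K: K = -K + 5 ⇒ K = \frac{5}{2}.
General: c(n) = A·(-1)^n + \frac{5}{2}.
Apply c(0) = -4: A + \frac{5}{2} = -4 ⇒ A = - \frac{13}{2}.
So c(n) = \frac{5}{2} - \frac{13 \left(-1\right)^{n}}{2}.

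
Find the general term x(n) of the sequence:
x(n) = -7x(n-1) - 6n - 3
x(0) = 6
First-order linear with linear forcing.
Homogeneous solution: x_h(n) = A·(-7)^n.
Try particular x_p(n) = pn + q. Substituting:
  pn + q = -7(p(n-1) + q) - 6n - 3.
Matching the n-coefficient: p = -7p - 6 ⇒ p = - \frac{3}{4}.
Matching constants: q = 7p - 7q - 3 ⇒ q = - \frac{33}{32}.
General: x(n) = A·(-7)^n - \frac{3 n}{4} - \frac{33}{32}.
Apply x(0) = 6: A - \frac{33}{32} = 6 ⇒ A = \frac{225}{32}.
So x(n) = \frac{225 \left(-7\right)^{n}}{32} - \frac{3 n}{4} - \frac{33}{32}.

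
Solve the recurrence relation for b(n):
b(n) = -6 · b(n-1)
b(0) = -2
Pure geometric recurrence with ratio -6.
By induction b(n) = b(0) · (-6)^n = - 2 \left(-6\right)^{n}.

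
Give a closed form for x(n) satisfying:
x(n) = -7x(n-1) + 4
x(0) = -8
First-order linear non-homogeneous.
Homogeneous solution: x_h(n) = A·(-7)^n.
Try constant particular solution x_p = K: K = -7K + 4 ⇒ K = \frac{1}{2}.
General: x(n) = A·(-7)^n + \frac{1}{2}.
Apply x(0) = -8: A + \frac{1}{2} = -8 ⇒ A = - \frac{17}{2}.
So x(n) = \frac{1}{2} - \frac{17 \left(-7\right)^{n}}{2}.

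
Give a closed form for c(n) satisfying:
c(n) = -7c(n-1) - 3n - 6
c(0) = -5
First-order linear with linear forcing.
Homogeneous solution: c_h(n) = A·(-7)^n.
Try particular c_p(n) = pn + q. Substituting:
  pn + q = -7(p(n-1) + q) - 3n - 6.
Matching the n-coefficient: p = -7p - 3 ⇒ p = - \frac{3}{8}.
Matching constants: q = 7p - 7q - 6 ⇒ q = - \frac{69}{64}.
General: c(n) = A·(-7)^n - \frac{3 n}{8} - \frac{69}{64}.
Apply c(0) = -5: A - \frac{69}{64} = -5 ⇒ A = - \frac{251}{64}.
So c(n) = - \frac{251 \left(-7\right)^{n}}{64} - \frac{3 n}{8} - \frac{69}{64}.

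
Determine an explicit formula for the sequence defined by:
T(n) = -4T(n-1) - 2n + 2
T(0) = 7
First-order linear with linear forcing.
Homogeneous solution: T_h(n) = A·(-4)^n.
Try particular T_p(n) = pn + q. Substituting:
  pn + q = -4(p(n-1) + q) - 2n + 2.
Matching the n-coefficient: p = -4p - 2 ⇒ p = - \frac{2}{5}.
Matching constants: q = 4p - 4q + 2 ⇒ q = \frac{2}{25}.
General: T(n) = A·(-4)^n - \frac{2 n}{5} + \frac{2}{25}.
Apply T(0) = 7: A + \frac{2}{25} = 7 ⇒ A = \frac{173}{25}.
So T(n) = \frac{173 \left(-4\right)^{n}}{25} - \frac{2 n}{5} + \frac{2}{25}.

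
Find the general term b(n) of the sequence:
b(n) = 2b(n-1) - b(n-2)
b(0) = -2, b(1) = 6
Characteristic equation: x² - 2x + 1 = 0, which is (x - (1))².
Repeated root r = 1.
General solution: b(n) = (A + Bn)·(1)^n.
From b(0) = -2: A = -2.
From b(1) = 6: (A + B)·(1) = 6 ⇒ B = 8.
So b(n) = \left(8 n - 2\right) \cdot (1)^n.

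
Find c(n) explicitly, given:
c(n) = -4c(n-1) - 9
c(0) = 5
First-order linear non-homogeneous.
Homogeneous solution: c_h(n) = A·(-4)^n.
Try constant particular solution c_p = K: K = -4K - 9 ⇒ K = - \frac{9}{5}.
General: c(n) = A·(-4)^n - \frac{9}{5}.
Apply c(0) = 5: A - \frac{9}{5} = 5 ⇒ A = \frac{34}{5}.
So c(n) = \frac{34 \left(-4\right)^{n}}{5} - \frac{9}{5}.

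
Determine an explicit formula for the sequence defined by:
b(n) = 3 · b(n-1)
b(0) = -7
Pure geometric recurrence with ratio 3.
By induction b(n) = b(0) · (3)^n = - 7 \cdot 3^{n}.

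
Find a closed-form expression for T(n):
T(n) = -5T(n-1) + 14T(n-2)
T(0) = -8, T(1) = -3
Characteristic equation: x² + 5x - 14 = 0, which factors as (x - (2))(x - (-7)) = 0.
Roots r₁ = 2, r₂ = -7 (distinct).
General solution: T(n) = A·(2)^n + B·(-7)^n.
From T(0) = -8: A + B = -8.
From T(1) = -3: 2A - 7B = -3.
Solving: A = - \frac{59}{9}, B = - \frac{13}{9}.
So T(n) = - \frac{13 \left(-7\right)^{n}}{9} - \frac{59 \cdot 2^{n}}{9}.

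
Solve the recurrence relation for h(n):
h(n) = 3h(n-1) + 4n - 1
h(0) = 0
First-order linear with linear forcing.
Homogeneous solution: h_h(n) = A·(3)^n.
Try particular h_p(n) = pn + q. Substituting:
  pn + q = 3(p(n-1) + q) + 4n - 1.
Matching the n-coefficient: p = 3p + 4 ⇒ p = -2.
Matching constants: q = -3p + 3q - 1 ⇒ q = - \frac{5}{2}.
General: h(n) = A·(3)^n - 2 n - \frac{5}{2}.
Apply h(0) = 0: A - \frac{5}{2} = 0 ⇒ A = \frac{5}{2}.
So h(n) = \frac{5 \cdot 3^{n}}{2} - 2 n - \frac{5}{2}.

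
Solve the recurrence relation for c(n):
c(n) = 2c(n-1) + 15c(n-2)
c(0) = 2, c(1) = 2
Characteristic equation: x² - 2x - 15 = 0, which factors as (x - (-3))(x - (5)) = 0.
Roots r₁ = -3, r₂ = 5 (distinct).
General solution: c(n) = A·(-3)^n + B·(5)^n.
From c(0) = 2: A + B = 2.
From c(1) = 2: -3A + 5B = 2.
Solving: A = 1, B = 1.
So c(n) = \left(-3\right)^{n} + 5^{n}.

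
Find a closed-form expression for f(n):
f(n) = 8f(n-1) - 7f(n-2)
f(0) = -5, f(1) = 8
Characteristic equation: x² - 8x + 7 = 0, which factors as (x - (7))(x - (1)) = 0.
Roots r₁ = 7, r₂ = 1 (distinct).
General solution: f(n) = A·(7)^n + B·(1)^n.
From f(0) = -5: A + B = -5.
From f(1) = 8: 7A + B = 8.
Solving: A = \frac{13}{6}, B = - \frac{43}{6}.
So f(n) = \frac{13 \cdot 7^{n}}{6} - \frac{43}{6}.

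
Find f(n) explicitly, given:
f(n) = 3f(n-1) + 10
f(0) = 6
First-order linear non-homogeneous.
Homogeneous solution: f_h(n) = A·(3)^n.
Try constant particular solution f_p = K: K = 3K + 10 ⇒ K = -5.
General: f(n) = A·(3)^n - 5.
Apply f(0) = 6: A - 5 = 6 ⇒ A = 11.
So f(n) = 11 \cdot 3^{n} - 5.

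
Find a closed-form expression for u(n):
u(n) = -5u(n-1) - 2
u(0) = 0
First-order linear non-homogeneous.
Homogeneous solution: u_h(n) = A·(-5)^n.
Try constant particular solution u_p = K: K = -5K - 2 ⇒ K = - \frac{1}{3}.
General: u(n) = A·(-5)^n - \frac{1}{3}.
Apply u(0) = 0: A - \frac{1}{3} = 0 ⇒ A = \frac{1}{3}.
So u(n) = \frac{\left(-5\right)^{n}}{3} - \frac{1}{3}.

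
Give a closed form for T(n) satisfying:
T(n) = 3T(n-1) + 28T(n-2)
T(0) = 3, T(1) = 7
Characteristic equation: x² - 3x - 28 = 0, which factors as (x - (7))(x - (-4)) = 0.
Roots r₁ = 7, r₂ = -4 (distinct).
General solution: T(n) = A·(7)^n + B·(-4)^n.
From T(0) = 3: A + B = 3.
From T(1) = 7: 7A - 4B = 7.
Solving: A = \frac{19}{11}, B = \frac{14}{11}.
So T(n) = \frac{14 \left(-4\right)^{n}}{11} + \frac{19 \cdot 7^{n}}{11}.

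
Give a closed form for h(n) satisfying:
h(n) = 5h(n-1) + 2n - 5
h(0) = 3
First-order linear with linear forcing.
Homogeneous solution: h_h(n) = A·(5)^n.
Try particular h_p(n) = pn + q. Substituting:
  pn + q = 5(p(n-1) + q) + 2n - 5.
Matching the n-coefficient: p = 5p + 2 ⇒ p = - \frac{1}{2}.
Matching constants: q = -5p + 5q - 5 ⇒ q = \frac{5}{8}.
General: h(n) = A·(5)^n - \frac{n}{2} + \frac{5}{8}.
Apply h(0) = 3: A + \frac{5}{8} = 3 ⇒ A = \frac{19}{8}.
So h(n) = \frac{19 \cdot 5^{n}}{8} - \frac{n}{2} + \frac{5}{8}.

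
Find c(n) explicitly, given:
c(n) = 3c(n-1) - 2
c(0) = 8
First-order linear non-homogeneous.
Homogeneous solution: c_h(n) = A·(3)^n.
Try constant particular solution c_p = K: K = 3K - 2 ⇒ K = 1.
General: c(n) = A·(3)^n + 1.
Apply c(0) = 8: A + 1 = 8 ⇒ A = 7.
So c(n) = 7 \cdot 3^{n} + 1.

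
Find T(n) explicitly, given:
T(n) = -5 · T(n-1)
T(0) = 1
Pure geometric recurrence with ratio -5.
By induction T(n) = T(0) · (-5)^n = \left(-5\right)^{n}.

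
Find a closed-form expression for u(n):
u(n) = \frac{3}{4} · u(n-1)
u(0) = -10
Pure geometric recurrence with ratio \frac{3}{4}.
By induction u(n) = u(0) · (\frac{3}{4})^n = - 10 \left(\frac{3}{4}\right)^{n}.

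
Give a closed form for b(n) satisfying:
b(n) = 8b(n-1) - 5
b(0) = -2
First-order linear non-homogeneous.
Homogeneous solution: b_h(n) = A·(8)^n.
Try constant particular solution b_p = K: K = 8K - 5 ⇒ K = \frac{5}{7}.
General: b(n) = A·(8)^n + \frac{5}{7}.
Apply b(0) = -2: A + \frac{5}{7} = -2 ⇒ A = - \frac{19}{7}.
So b(n) = \frac{5}{7} - \frac{19 \cdot 8^{n}}{7}.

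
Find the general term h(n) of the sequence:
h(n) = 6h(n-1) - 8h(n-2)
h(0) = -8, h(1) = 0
Characteristic equation: x² - 6x + 8 = 0, which factors as (x - (4))(x - (2)) = 0.
Roots r₁ = 4, r₂ = 2 (distinct).
General solution: h(n) = A·(4)^n + B·(2)^n.
From h(0) = -8: A + B = -8.
From h(1) = 0: 4A + 2B = 0.
Solving: A = 8, B = -16.
So h(n) = - 16 \cdot 2^{n} + 8 \cdot 4^{n}.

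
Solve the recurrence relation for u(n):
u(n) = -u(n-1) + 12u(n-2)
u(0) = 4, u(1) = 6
Characteristic equation: x² + x - 12 = 0, which factors as (x - (-4))(x - (3)) = 0.
Roots r₁ = -4, r₂ = 3 (distinct).
General solution: u(n) = A·(-4)^n + B·(3)^n.
From u(0) = 4: A + B = 4.
From u(1) = 6: -4A + 3B = 6.
Solving: A = \frac{6}{7}, B = \frac{22}{7}.
So u(n) = \frac{6 \left(-4\right)^{n}}{7} + \frac{22 \cdot 3^{n}}{7}.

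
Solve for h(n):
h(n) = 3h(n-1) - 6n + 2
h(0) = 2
First-order linear with linear forcing.
Homogeneous solution: h_h(n) = A·(3)^n.
Try particular h_p(n) = pn + q. Substituting:
  pn + q = 3(p(n-1) + q) - 6n + 2.
Matching the n-coefficient: p = 3p - 6 ⇒ p = 3.
Matching constants: q = -3p + 3q + 2 ⇒ q = \frac{7}{2}.
General: h(n) = A·(3)^n + 3 n + \frac{7}{2}.
Apply h(0) = 2: A + \frac{7}{2} = 2 ⇒ A = - \frac{3}{2}.
So h(n) = - \frac{3 \cdot 3^{n}}{2} + 3 n + \frac{7}{2}.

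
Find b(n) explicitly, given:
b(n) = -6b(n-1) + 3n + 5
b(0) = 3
First-order linear with linear forcing.
Homogeneous solution: b_h(n) = A·(-6)^n.
Try particular b_p(n) = pn + q. Substituting:
  pn + q = -6(p(n-1) + q) + 3n + 5.
Matching the n-coefficient: p = -6p + 3 ⇒ p = \frac{3}{7}.
Matching constants: q = 6p - 6q + 5 ⇒ q = \frac{53}{49}.
General: b(n) = A·(-6)^n + \frac{3 n}{7} + \frac{53}{49}.
Apply b(0) = 3: A + \frac{53}{49} = 3 ⇒ A = \frac{94}{49}.
So b(n) = \frac{94 \left(-6\right)^{n}}{49} + \frac{3 n}{7} + \frac{53}{49}.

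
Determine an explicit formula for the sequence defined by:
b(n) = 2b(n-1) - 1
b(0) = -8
First-order linear non-homogeneous.
Homogeneous solution: b_h(n) = A·(2)^n.
Try constant particular solution b_p = K: K = 2K - 1 ⇒ K = 1.
General: b(n) = A·(2)^n + 1.
Apply b(0) = -8: A + 1 = -8 ⇒ A = -9.
So b(n) = 1 - 9 \cdot 2^{n}.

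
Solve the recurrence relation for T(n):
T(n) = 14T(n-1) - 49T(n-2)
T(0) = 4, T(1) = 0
Characteristic equation: x² - 14x + 49 = 0, which is (x - (7))².
Repeated root r = 7.
General solution: T(n) = (A + Bn)·(7)^n.
From T(0) = 4: A = 4.
From T(1) = 0: (A + B)·(7) = 0 ⇒ B = -4.
So T(n) = \left(4 - 4 n\right) \cdot (7)^n.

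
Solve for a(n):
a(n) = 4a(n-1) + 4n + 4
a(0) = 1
First-order linear with linear forcing.
Homogeneous solution: a_h(n) = A·(4)^n.
Try particular a_p(n) = pn + q. Substituting:
  pn + q = 4(p(n-1) + q) + 4n + 4.
Matching the n-coefficient: p = 4p + 4 ⇒ p = - \frac{4}{3}.
Matching constants: q = -4p + 4q + 4 ⇒ q = - \frac{28}{9}.
General: a(n) = A·(4)^n - \frac{4 n}{3} - \frac{28}{9}.
Apply a(0) = 1: A - \frac{28}{9} = 1 ⇒ A = \frac{37}{9}.
So a(n) = \frac{37 \cdot 4^{n}}{9} - \frac{4 n}{3} - \frac{28}{9}.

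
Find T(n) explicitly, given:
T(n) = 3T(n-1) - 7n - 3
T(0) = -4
First-order linear with linear forcing.
Homogeneous solution: T_h(n) = A·(3)^n.
Try particular T_p(n) = pn + q. Substituting:
  pn + q = 3(p(n-1) + q) - 7n - 3.
Matching the n-coefficient: p = 3p - 7 ⇒ p = \frac{7}{2}.
Matching constants: q = -3p + 3q - 3 ⇒ q = \frac{27}{4}.
General: T(n) = A·(3)^n + \frac{7 n}{2} + \frac{27}{4}.
Apply T(0) = -4: A + \frac{27}{4} = -4 ⇒ A = - \frac{43}{4}.
So T(n) = - \frac{43 \cdot 3^{n}}{4} + \frac{7 n}{2} + \frac{27}{4}.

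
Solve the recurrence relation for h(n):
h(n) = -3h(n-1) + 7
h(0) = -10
First-order linear non-homogeneous.
Homogeneous solution: h_h(n) = A·(-3)^n.
Try constant particular solution h_p = K: K = -3K + 7 ⇒ K = \frac{7}{4}.
General: h(n) = A·(-3)^n + \frac{7}{4}.
Apply h(0) = -10: A + \frac{7}{4} = -10 ⇒ A = - \frac{47}{4}.
So h(n) = \frac{7}{4} - \frac{47 \left(-3\right)^{n}}{4}.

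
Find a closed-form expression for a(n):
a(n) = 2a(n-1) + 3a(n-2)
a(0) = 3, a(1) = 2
Characteristic equation: x² - 2x - 3 = 0, which factors as (x - (-1))(x - (3)) = 0.
Roots r₁ = -1, r₂ = 3 (distinct).
General solution: a(n) = A·(-1)^n + B·(3)^n.
From a(0) = 3: A + B = 3.
From a(1) = 2: -A + 3B = 2.
Solving: A = \frac{7}{4}, B = \frac{5}{4}.
So a(n) = \frac{7 \left(-1\right)^{n}}{4} + \frac{5 \cdot 3^{n}}{4}.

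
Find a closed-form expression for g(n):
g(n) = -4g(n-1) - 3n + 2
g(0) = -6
First-order linear with linear forcing.
Homogeneous solution: g_h(n) = A·(-4)^n.
Try particular g_p(n) = pn + q. Substituting:
  pn + q = -4(p(n-1) + q) - 3n + 2.
Matching the n-coefficient: p = -4p - 3 ⇒ p = - \frac{3}{5}.
Matching constants: q = 4p - 4q + 2 ⇒ q = - \frac{2}{25}.
General: g(n) = A·(-4)^n - \frac{3 n}{5} - \frac{2}{25}.
Apply g(0) = -6: A - \frac{2}{25} = -6 ⇒ A = - \frac{148}{25}.
So g(n) = - \frac{148 \left(-4\right)^{n}}{25} - \frac{3 n}{5} - \frac{2}{25}.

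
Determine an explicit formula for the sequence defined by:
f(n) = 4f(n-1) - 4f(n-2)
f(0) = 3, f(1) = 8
Characteristic equation: x² - 4x + 4 = 0, which is (x - (2))².
Repeated root r = 2.
General solution: f(n) = (A + Bn)·(2)^n.
From f(0) = 3: A = 3.
From f(1) = 8: (A + B)·(2) = 8 ⇒ B = 1.
So f(n) = \left(n + 3\right) \cdot (2)^n.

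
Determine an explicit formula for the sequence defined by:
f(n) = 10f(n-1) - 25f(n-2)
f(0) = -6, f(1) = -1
Characteristic equation: x² - 10x + 25 = 0, which is (x - (5))².
Repeated root r = 5.
General solution: f(n) = (A + Bn)·(5)^n.
From f(0) = -6: A = -6.
From f(1) = -1: (A + B)·(5) = -1 ⇒ B = \frac{29}{5}.
So f(n) = \left(\frac{29 n}{5} - 6\right) \cdot (5)^n.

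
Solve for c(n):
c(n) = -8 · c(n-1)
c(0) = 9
Pure geometric recurrence with ratio -8.
By induction c(n) = c(0) · (-8)^n = 9 \left(-8\right)^{n}.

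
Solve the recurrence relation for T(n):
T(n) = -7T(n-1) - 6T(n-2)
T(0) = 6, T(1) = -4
Characteristic equation: x² + 7x + 6 = 0, which factors as (x - (-6))(x - (-1)) = 0.
Roots r₁ = -6, r₂ = -1 (distinct).
General solution: T(n) = A·(-6)^n + B·(-1)^n.
From T(0) = 6: A + B = 6.
From T(1) = -4: -6A - B = -4.
Solving: A = - \frac{2}{5}, B = \frac{32}{5}.
So T(n) = \frac{32 \left(-1\right)^{n}}{5} - \frac{2 \left(-6\right)^{n}}{5}.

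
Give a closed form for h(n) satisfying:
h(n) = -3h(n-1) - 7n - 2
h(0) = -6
First-order linear with linear forcing.
Homogeneous solution: h_h(n) = A·(-3)^n.
Try particular h_p(n) = pn + q. Substituting:
  pn + q = -3(p(n-1) + q) - 7n - 2.
Matching the n-coefficient: p = -3p - 7 ⇒ p = - \frac{7}{4}.
Matching constants: q = 3p - 3q - 2 ⇒ q = - \frac{29}{16}.
General: h(n) = A·(-3)^n - \frac{7 n}{4} - \frac{29}{16}.
Apply h(0) = -6: A - \frac{29}{16} = -6 ⇒ A = - \frac{67}{16}.
So h(n) = - \frac{67 \left(-3\right)^{n}}{16} - \frac{7 n}{4} - \frac{29}{16}.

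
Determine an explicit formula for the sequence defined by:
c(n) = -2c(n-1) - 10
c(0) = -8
First-order linear non-homogeneous.
Homogeneous solution: c_h(n) = A·(-2)^n.
Try constant particular solution c_p = K: K = -2K - 10 ⇒ K = - \frac{10}{3}.
General: c(n) = A·(-2)^n - \frac{10}{3}.
Apply c(0) = -8: A - \frac{10}{3} = -8 ⇒ A = - \frac{14}{3}.
So c(n) = - \frac{14 \left(-2\right)^{n}}{3} - \frac{10}{3}.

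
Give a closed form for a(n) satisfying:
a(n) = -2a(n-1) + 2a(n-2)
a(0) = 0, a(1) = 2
Characteristic equation: x² + 2x - 2 = 0.
Discriminant Δ = (-2)² + 4·(2) = 12.
Roots r₁,₂ = (-2 ± √12)/2, so r₁ = -1 + \sqrt{3}, r₂ = - \sqrt{3} - 1.
General solution: a(n) = A·r₁^n + B·r₂^n.
From the initial conditions, A + B = 0 and r₁A + r₂B = 2.
Since r₁ - r₂ = √12: A = (2 - (0)r₂)/√12 = \frac{\sqrt{3}}{3}, and B = 0 - A = - \frac{\sqrt{3}}{3}.
So a(n) = \left(\frac{\sqrt{3}}{3}\right)\left(-1 + \sqrt{3}\right)^n + \left(- \frac{\sqrt{3}}{3}\right)\left(- \sqrt{3} - 1\right)^n.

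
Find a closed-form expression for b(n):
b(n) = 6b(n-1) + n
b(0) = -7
First-order linear with linear forcing.
Homogeneous solution: b_h(n) = A·(6)^n.
Try particular b_p(n) = pn + q. Substituting:
  pn + q = 6(p(n-1) + q) + n.
Matching the n-coefficient: p = 6p + 1 ⇒ p = - \frac{1}{5}.
Matching constants: q = -6p + 6q ⇒ q = - \frac{6}{25}.
General: b(n) = A·(6)^n - \frac{n}{5} - \frac{6}{25}.
Apply b(0) = -7: A - \frac{6}{25} = -7 ⇒ A = - \frac{169}{25}.
So b(n) = - \frac{169 \cdot 6^{n}}{25} - \frac{n}{5} - \frac{6}{25}.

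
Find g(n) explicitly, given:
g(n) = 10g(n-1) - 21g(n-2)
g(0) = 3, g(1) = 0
Characteristic equation: x² - 10x + 21 = 0, which factors as (x - (3))(x - (7)) = 0.
Roots r₁ = 3, r₂ = 7 (distinct).
General solution: g(n) = A·(3)^n + B·(7)^n.
From g(0) = 3: A + B = 3.
From g(1) = 0: 3A + 7B = 0.
Solving: A = \frac{21}{4}, B = - \frac{9}{4}.
So g(n) = \frac{21 \cdot 3^{n}}{4} - \frac{9 \cdot 7^{n}}{4}.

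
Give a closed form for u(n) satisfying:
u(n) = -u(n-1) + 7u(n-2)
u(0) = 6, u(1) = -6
Characteristic equation: x² + x - 7 = 0.
Discriminant Δ = (-1)² + 4·(7) = 29.
Roots r₁,₂ = (-1 ± √29)/2, so r₁ = - \frac{1}{2} + \frac{\sqrt{29}}{2}, r₂ = - \frac{\sqrt{29}}{2} - \frac{1}{2}.
General solution: u(n) = A·r₁^n + B·r₂^n.
From the initial conditions, A + B = 6 and r₁A + r₂B = -6.
Since r₁ - r₂ = √29: A = (-6 - (6)r₂)/√29 = 3 - \frac{3 \sqrt{29}}{29}, and B = 6 - A = \frac{3 \sqrt{29}}{29} + 3.
So u(n) = \left(3 - \frac{3 \sqrt{29}}{29}\right)\left(- \frac{1}{2} + \frac{\sqrt{29}}{2}\right)^n + \left(\frac{3 \sqrt{29}}{29} + 3\right)\left(- \frac{\sqrt{29}}{2} - \frac{1}{2}\right)^n.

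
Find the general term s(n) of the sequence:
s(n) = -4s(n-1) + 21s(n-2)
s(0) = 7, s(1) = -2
Characteristic equation: x² + 4x - 21 = 0, which factors as (x - (-7))(x - (3)) = 0.
Roots r₁ = -7, r₂ = 3 (distinct).
General solution: s(n) = A·(-7)^n + B·(3)^n.
From s(0) = 7: A + B = 7.
From s(1) = -2: -7A + 3B = -2.
Solving: A = \frac{23}{10}, B = \frac{47}{10}.
So s(n) = \frac{23 \left(-7\right)^{n}}{10} + \frac{47 \cdot 3^{n}}{10}.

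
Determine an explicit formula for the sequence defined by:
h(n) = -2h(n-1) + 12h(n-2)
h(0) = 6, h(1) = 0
Characteristic equation: x² + 2x - 12 = 0.
Discriminant Δ = (-2)² + 4·(12) = 52.
Roots r₁,₂ = (-2 ± √52)/2, so r₁ = -1 + \sqrt{13}, r₂ = - \sqrt{13} - 1.
General solution: h(n) = A·r₁^n + B·r₂^n.
From the initial conditions, A + B = 6 and r₁A + r₂B = 0.
Since r₁ - r₂ = √52: A = (0 - (6)r₂)/√52 = \frac{3 \sqrt{13}}{13} + 3, and B = 6 - A = 3 - \frac{3 \sqrt{13}}{13}.
So h(n) = \left(\frac{3 \sqrt{13}}{13} + 3\right)\left(-1 + \sqrt{13}\right)^n + \left(3 - \frac{3 \sqrt{13}}{13}\right)\left(- \sqrt{13} - 1\right)^n.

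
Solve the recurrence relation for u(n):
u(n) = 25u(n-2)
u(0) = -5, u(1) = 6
Characteristic equation: x² - 25 = 0, which factors as (x - (-5))(x - (5)) = 0.
Roots r₁ = -5, r₂ = 5 (distinct).
General solution: u(n) = A·(-5)^n + B·(5)^n.
From u(0) = -5: A + B = -5.
From u(1) = 6: -5A + 5B = 6.
Solving: A = - \frac{31}{10}, B = - \frac{19}{10}.
So u(n) = - \frac{31 \left(-5\right)^{n}}{10} - \frac{19 \cdot 5^{n}}{10}.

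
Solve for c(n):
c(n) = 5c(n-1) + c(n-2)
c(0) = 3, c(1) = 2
Characteristic equation: x² - 5x - 1 = 0.
Discriminant Δ = (5)² + 4·(1) = 29.
Roots r₁,₂ = (5 ± √29)/2, so r₁ = \frac{5}{2} + \frac{\sqrt{29}}{2}, r₂ = \frac{5}{2} - \frac{\sqrt{29}}{2}.
General solution: c(n) = A·r₁^n + B·r₂^n.
From the initial conditions, A + B = 3 and r₁A + r₂B = 2.
Since r₁ - r₂ = √29: A = (2 - (3)r₂)/√29 = \frac{3}{2} - \frac{11 \sqrt{29}}{58}, and B = 3 - A = \frac{11 \sqrt{29}}{58} + \frac{3}{2}.
So c(n) = \left(\frac{3}{2} - \frac{11 \sqrt{29}}{58}\right)\left(\frac{5}{2} + \frac{\sqrt{29}}{2}\right)^n + \left(\frac{11 \sqrt{29}}{58} + \frac{3}{2}\right)\left(\frac{5}{2} - \frac{\sqrt{29}}{2}\right)^n.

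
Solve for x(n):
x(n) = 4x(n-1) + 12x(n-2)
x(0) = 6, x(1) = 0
Characteristic equation: x² - 4x - 12 = 0, which factors as (x - (6))(x - (-2)) = 0.
Roots r₁ = 6, r₂ = -2 (distinct).
General solution: x(n) = A·(6)^n + B·(-2)^n.
From x(0) = 6: A + B = 6.
From x(1) = 0: 6A - 2B = 0.
Solving: A = \frac{3}{2}, B = \frac{9}{2}.
So x(n) = \frac{9 \left(-2\right)^{n}}{2} + \frac{3 \cdot 6^{n}}{2}.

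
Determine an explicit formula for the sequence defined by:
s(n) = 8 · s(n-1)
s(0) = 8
Pure geometric recurrence with ratio 8.
By induction s(n) = s(0) · (8)^n = 8 \cdot 8^{n}.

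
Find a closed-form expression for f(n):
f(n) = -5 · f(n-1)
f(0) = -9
Pure geometric recurrence with ratio -5.
By induction f(n) = f(0) · (-5)^n = - 9 \left(-5\right)^{n}.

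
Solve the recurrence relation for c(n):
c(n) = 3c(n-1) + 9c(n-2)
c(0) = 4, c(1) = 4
Characteristic equation: x² - 3x - 9 = 0.
Discriminant Δ = (3)² + 4·(9) = 45.
Roots r₁,₂ = (3 ± √45)/2, so r₁ = \frac{3}{2} + \frac{3 \sqrt{5}}{2}, r₂ = \frac{3}{2} - \frac{3 \sqrt{5}}{2}.
General solution: c(n) = A·r₁^n + B·r₂^n.
From the initial conditions, A + B = 4 and r₁A + r₂B = 4.
Since r₁ - r₂ = √45: A = (4 - (4)r₂)/√45 = 2 - \frac{2 \sqrt{5}}{15}, and B = 4 - A = \frac{2 \sqrt{5}}{15} + 2.
So c(n) = \left(2 - \frac{2 \sqrt{5}}{15}\right)\left(\frac{3}{2} + \frac{3 \sqrt{5}}{2}\right)^n + \left(\frac{2 \sqrt{5}}{15} + 2\right)\left(\frac{3}{2} - \frac{3 \sqrt{5}}{2}\right)^n.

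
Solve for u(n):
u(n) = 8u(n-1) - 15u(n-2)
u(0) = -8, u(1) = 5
Characteristic equation: x² - 8x + 15 = 0, which factors as (x - (3))(x - (5)) = 0.
Roots r₁ = 3, r₂ = 5 (distinct).
General solution: u(n) = A·(3)^n + B·(5)^n.
From u(0) = -8: A + B = -8.
From u(1) = 5: 3A + 5B = 5.
Solving: A = - \frac{45}{2}, B = \frac{29}{2}.
So u(n) = - \frac{45 \cdot 3^{n}}{2} + \frac{29 \cdot 5^{n}}{2}.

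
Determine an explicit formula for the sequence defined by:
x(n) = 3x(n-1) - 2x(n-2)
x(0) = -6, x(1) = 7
Characteristic equation: x² - 3x + 2 = 0, which factors as (x - (2))(x - (1)) = 0.
Roots r₁ = 2, r₂ = 1 (distinct).
General solution: x(n) = A·(2)^n + B·(1)^n.
From x(0) = -6: A + B = -6.
From x(1) = 7: 2A + B = 7.
Solving: A = 13, B = -19.
So x(n) = 13 \cdot 2^{n} - 19.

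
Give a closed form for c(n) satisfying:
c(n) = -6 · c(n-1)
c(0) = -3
Pure geometric recurrence with ratio -6.
By induction c(n) = c(0) · (-6)^n = - 3 \left(-6\right)^{n}.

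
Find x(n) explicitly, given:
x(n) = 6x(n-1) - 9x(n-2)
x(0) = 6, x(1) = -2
Characteristic equation: x² - 6x + 9 = 0, which is (x - (3))².
Repeated root r = 3.
General solution: x(n) = (A + Bn)·(3)^n.
From x(0) = 6: A = 6.
From x(1) = -2: (A + B)·(3) = -2 ⇒ B = - \frac{20}{3}.
So x(n) = \left(6 - \frac{20 n}{3}\right) \cdot (3)^n.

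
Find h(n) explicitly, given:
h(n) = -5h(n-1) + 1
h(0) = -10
First-order linear non-homogeneous.
Homogeneous solution: h_h(n) = A·(-5)^n.
Try constant particular solution h_p = K: K = -5K + 1 ⇒ K = \frac{1}{6}.
General: h(n) = A·(-5)^n + \frac{1}{6}.
Apply h(0) = -10: A + \frac{1}{6} = -10 ⇒ A = - \frac{61}{6}.
So h(n) = \frac{1}{6} - \frac{61 \left(-5\right)^{n}}{6}.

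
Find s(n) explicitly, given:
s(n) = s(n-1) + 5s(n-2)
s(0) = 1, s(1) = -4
Characteristic equation: x² - x - 5 = 0.
Discriminant Δ = (1)² + 4·(5) = 21.
Roots r₁,₂ = (1 ± √21)/2, so r₁ = \frac{1}{2} + \frac{\sqrt{21}}{2}, r₂ = \frac{1}{2} - \frac{\sqrt{21}}{2}.
General solution: s(n) = A·r₁^n + B·r₂^n.
From the initial conditions, A + B = 1 and r₁A + r₂B = -4.
Since r₁ - r₂ = √21: A = (-4 - (1)r₂)/√21 = \frac{1}{2} - \frac{3 \sqrt{21}}{14}, and B = 1 - A = \frac{1}{2} + \frac{3 \sqrt{21}}{14}.
So s(n) = \left(\frac{1}{2} - \frac{3 \sqrt{21}}{14}\right)\left(\frac{1}{2} + \frac{\sqrt{21}}{2}\right)^n + \left(\frac{1}{2} + \frac{3 \sqrt{21}}{14}\right)\left(\frac{1}{2} - \frac{\sqrt{21}}{2}\right)^n.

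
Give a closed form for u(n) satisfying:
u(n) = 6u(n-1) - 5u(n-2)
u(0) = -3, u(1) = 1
Characteristic equation: x² - 6x + 5 = 0, which factors as (x - (1))(x - (5)) = 0.
Roots r₁ = 1, r₂ = 5 (distinct).
General solution: u(n) = A·(1)^n + B·(5)^n.
From u(0) = -3: A + B = -3.
From u(1) = 1: A + 5B = 1.
Solving: A = -4, B = 1.
So u(n) = 5^{n} - 4.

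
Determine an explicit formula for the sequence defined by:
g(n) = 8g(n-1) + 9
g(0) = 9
First-order linear non-homogeneous.
Homogeneous solution: g_h(n) = A·(8)^n.
Try constant particular solution g_p = K: K = 8K + 9 ⇒ K = - \frac{9}{7}.
General: g(n) = A·(8)^n - \frac{9}{7}.
Apply g(0) = 9: A - \frac{9}{7} = 9 ⇒ A = \frac{72}{7}.
So g(n) = \frac{72 \cdot 8^{n}}{7} - \frac{9}{7}.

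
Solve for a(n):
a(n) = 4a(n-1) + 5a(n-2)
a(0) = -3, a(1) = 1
Characteristic equation: x² - 4x - 5 = 0, which factors as (x - (5))(x - (-1)) = 0.
Roots r₁ = 5, r₂ = -1 (distinct).
General solution: a(n) = A·(5)^n + B·(-1)^n.
From a(0) = -3: A + B = -3.
From a(1) = 1: 5A - B = 1.
Solving: A = - \frac{1}{3}, B = - \frac{8}{3}.
So a(n) = - \frac{8 \left(-1\right)^{n}}{3} - \frac{5^{n}}{3}.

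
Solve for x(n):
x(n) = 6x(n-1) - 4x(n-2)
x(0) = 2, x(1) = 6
Characteristic equation: x² - 6x + 4 = 0.
Discriminant Δ = (6)² + 4·(-4) = 20.
Roots r₁,₂ = (6 ± √20)/2, so r₁ = \sqrt{5} + 3, r₂ = 3 - \sqrt{5}.
General solution: x(n) = A·r₁^n + B·r₂^n.
From the initial conditions, A + B = 2 and r₁A + r₂B = 6.
Since r₁ - r₂ = √20: A = (6 - (2)r₂)/√20 = 1, and B = 2 - A = 1.
So x(n) = \left(1\right)\left(\sqrt{5} + 3\right)^n + \left(1\right)\left(3 - \sqrt{5}\right)^n.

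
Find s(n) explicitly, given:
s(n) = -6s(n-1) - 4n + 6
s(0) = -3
First-order linear with linear forcing.
Homogeneous solution: s_h(n) = A·(-6)^n.
Try particular s_p(n) = pn + q. Substituting:
  pn + q = -6(p(n-1) + q) - 4n + 6.
Matching the n-coefficient: p = -6p - 4 ⇒ p = - \frac{4}{7}.
Matching constants: q = 6p - 6q + 6 ⇒ q = \frac{18}{49}.
General: s(n) = A·(-6)^n - \frac{4 n}{7} + \frac{18}{49}.
Apply s(0) = -3: A + \frac{18}{49} = -3 ⇒ A = - \frac{165}{49}.
So s(n) = - \frac{165 \left(-6\right)^{n}}{49} - \frac{4 n}{7} + \frac{18}{49}.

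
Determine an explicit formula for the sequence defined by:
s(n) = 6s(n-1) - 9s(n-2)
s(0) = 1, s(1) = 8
Characteristic equation: x² - 6x + 9 = 0, which is (x - (3))².
Repeated root r = 3.
General solution: s(n) = (A + Bn)·(3)^n.
From s(0) = 1: A = 1.
From s(1) = 8: (A + B)·(3) = 8 ⇒ B = \frac{5}{3}.
So s(n) = \left(\frac{5 n}{3} + 1\right) \cdot (3)^n.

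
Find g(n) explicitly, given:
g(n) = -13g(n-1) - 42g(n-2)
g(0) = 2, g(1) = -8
Characteristic equation: x² + 13x + 42 = 0, which factors as (x - (-7))(x - (-6)) = 0.
Roots r₁ = -7, r₂ = -6 (distinct).
General solution: g(n) = A·(-7)^n + B·(-6)^n.
From g(0) = 2: A + B = 2.
From g(1) = -8: -7A - 6B = -8.
Solving: A = -4, B = 6.
So g(n) = 6 \left(-6\right)^{n} - 4 \left(-7\right)^{n}.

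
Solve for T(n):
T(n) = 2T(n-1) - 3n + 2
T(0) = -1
First-order linear with linear forcing.
Homogeneous solution: T_h(n) = A·(2)^n.
Try particular T_p(n) = pn + q. Substituting:
  pn + q = 2(p(n-1) + q) - 3n + 2.
Matching the n-coefficient: p = 2p - 3 ⇒ p = 3.
Matching constants: q = -2p + 2q + 2 ⇒ q = 4.
General: T(n) = A·(2)^n + 3 n + 4.
Apply T(0) = -1: A + 4 = -1 ⇒ A = -5.
So T(n) = - 5 \cdot 2^{n} + 3 n + 4.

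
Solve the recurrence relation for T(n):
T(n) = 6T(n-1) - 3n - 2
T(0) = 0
First-order linear with linear forcing.
Homogeneous solution: T_h(n) = A·(6)^n.
Try particular T_p(n) = pn + q. Substituting:
  pn + q = 6(p(n-1) + q) - 3n - 2.
Matching the n-coefficient: p = 6p - 3 ⇒ p = \frac{3}{5}.
Matching constants: q = -6p + 6q - 2 ⇒ q = \frac{28}{25}.
General: T(n) = A·(6)^n + \frac{3 n}{5} + \frac{28}{25}.
Apply T(0) = 0: A + \frac{28}{25} = 0 ⇒ A = - \frac{28}{25}.
So T(n) = - \frac{28 \cdot 6^{n}}{25} + \frac{3 n}{5} + \frac{28}{25}.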